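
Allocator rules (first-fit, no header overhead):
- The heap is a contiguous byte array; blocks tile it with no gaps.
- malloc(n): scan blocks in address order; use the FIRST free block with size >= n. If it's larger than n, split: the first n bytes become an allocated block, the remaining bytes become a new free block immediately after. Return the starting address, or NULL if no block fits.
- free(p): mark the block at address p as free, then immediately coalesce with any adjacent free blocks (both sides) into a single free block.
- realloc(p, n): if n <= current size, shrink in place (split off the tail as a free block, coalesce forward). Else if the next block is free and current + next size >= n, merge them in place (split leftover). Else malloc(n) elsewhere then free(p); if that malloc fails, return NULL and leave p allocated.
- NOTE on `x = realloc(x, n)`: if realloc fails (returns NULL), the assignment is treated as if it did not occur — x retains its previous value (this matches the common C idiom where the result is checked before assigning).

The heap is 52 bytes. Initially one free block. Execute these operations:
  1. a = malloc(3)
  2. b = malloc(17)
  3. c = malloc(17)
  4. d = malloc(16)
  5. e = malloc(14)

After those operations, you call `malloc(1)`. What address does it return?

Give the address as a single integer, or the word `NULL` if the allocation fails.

Op 1: a = malloc(3) -> a = 0; heap: [0-2 ALLOC][3-51 FREE]
Op 2: b = malloc(17) -> b = 3; heap: [0-2 ALLOC][3-19 ALLOC][20-51 FREE]
Op 3: c = malloc(17) -> c = 20; heap: [0-2 ALLOC][3-19 ALLOC][20-36 ALLOC][37-51 FREE]
Op 4: d = malloc(16) -> d = NULL; heap: [0-2 ALLOC][3-19 ALLOC][20-36 ALLOC][37-51 FREE]
Op 5: e = malloc(14) -> e = 37; heap: [0-2 ALLOC][3-19 ALLOC][20-36 ALLOC][37-50 ALLOC][51-51 FREE]
malloc(1): first-fit scan over [0-2 ALLOC][3-19 ALLOC][20-36 ALLOC][37-50 ALLOC][51-51 FREE] -> 51

Answer: 51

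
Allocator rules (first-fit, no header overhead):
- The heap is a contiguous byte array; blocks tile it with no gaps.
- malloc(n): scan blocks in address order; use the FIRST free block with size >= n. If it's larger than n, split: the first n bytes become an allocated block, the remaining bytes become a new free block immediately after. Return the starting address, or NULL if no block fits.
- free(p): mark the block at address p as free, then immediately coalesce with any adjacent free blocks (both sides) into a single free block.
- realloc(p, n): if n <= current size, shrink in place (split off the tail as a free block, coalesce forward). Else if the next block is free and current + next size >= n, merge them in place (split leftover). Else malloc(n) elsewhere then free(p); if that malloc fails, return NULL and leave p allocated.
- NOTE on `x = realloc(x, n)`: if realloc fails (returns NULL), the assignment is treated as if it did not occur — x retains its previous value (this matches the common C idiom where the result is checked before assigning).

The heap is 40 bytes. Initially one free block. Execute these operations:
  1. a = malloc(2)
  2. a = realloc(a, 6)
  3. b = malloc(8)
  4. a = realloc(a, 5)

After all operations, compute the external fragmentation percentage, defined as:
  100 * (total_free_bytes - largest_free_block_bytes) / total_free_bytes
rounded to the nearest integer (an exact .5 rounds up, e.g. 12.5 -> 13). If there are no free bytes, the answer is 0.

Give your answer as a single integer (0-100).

Answer: 4

Derivation:
Op 1: a = malloc(2) -> a = 0; heap: [0-1 ALLOC][2-39 FREE]
Op 2: a = realloc(a, 6) -> a = 0; heap: [0-5 ALLOC][6-39 FREE]
Op 3: b = malloc(8) -> b = 6; heap: [0-5 ALLOC][6-13 ALLOC][14-39 FREE]
Op 4: a = realloc(a, 5) -> a = 0; heap: [0-4 ALLOC][5-5 FREE][6-13 ALLOC][14-39 FREE]
Free blocks: [1 26] total_free=27 largest=26 -> 100*(27-26)/27 = 100/27 ≈ 3.704 -> rounds to 4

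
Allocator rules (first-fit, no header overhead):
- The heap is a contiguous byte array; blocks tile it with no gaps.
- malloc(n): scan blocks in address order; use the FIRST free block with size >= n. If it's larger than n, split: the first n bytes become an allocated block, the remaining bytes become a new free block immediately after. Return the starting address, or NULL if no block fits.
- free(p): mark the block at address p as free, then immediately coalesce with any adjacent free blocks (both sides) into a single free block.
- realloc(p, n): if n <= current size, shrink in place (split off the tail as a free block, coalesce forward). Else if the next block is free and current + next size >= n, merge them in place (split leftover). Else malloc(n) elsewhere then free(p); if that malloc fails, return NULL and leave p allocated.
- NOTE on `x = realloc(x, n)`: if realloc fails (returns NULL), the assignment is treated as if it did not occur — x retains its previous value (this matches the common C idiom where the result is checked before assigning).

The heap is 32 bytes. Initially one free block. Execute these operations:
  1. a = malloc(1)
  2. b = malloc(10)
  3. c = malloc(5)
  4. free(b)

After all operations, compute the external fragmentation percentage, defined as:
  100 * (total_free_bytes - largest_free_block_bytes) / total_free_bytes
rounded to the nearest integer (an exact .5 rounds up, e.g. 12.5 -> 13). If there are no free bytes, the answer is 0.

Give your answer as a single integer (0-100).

Op 1: a = malloc(1) -> a = 0; heap: [0-0 ALLOC][1-31 FREE]
Op 2: b = malloc(10) -> b = 1; heap: [0-0 ALLOC][1-10 ALLOC][11-31 FREE]
Op 3: c = malloc(5) -> c = 11; heap: [0-0 ALLOC][1-10 ALLOC][11-15 ALLOC][16-31 FREE]
Op 4: free(b) -> (freed b); heap: [0-0 ALLOC][1-10 FREE][11-15 ALLOC][16-31 FREE]
Free blocks: [10 16] total_free=26 largest=16 -> 100*(26-16)/26 = 1000/26 ≈ 38.462 -> rounds to 38

Answer: 38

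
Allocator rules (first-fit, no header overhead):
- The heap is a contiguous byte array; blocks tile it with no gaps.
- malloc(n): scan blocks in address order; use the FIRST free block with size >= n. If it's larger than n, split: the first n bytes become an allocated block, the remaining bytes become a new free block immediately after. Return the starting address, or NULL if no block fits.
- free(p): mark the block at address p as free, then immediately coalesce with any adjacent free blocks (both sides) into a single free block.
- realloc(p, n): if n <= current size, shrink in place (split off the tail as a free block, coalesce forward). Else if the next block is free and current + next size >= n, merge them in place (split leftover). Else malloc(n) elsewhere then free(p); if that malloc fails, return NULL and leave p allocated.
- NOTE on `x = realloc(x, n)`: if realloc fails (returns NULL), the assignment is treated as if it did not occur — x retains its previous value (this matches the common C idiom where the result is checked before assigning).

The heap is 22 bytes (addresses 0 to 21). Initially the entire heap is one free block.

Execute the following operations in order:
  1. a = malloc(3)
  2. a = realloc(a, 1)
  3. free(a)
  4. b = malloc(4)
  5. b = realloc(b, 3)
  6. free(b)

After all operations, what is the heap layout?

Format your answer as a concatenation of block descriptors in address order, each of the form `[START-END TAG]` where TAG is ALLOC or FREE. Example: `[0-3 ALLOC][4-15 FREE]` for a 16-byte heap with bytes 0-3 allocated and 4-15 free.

Answer: [0-21 FREE]

Derivation:
Op 1: a = malloc(3) -> a = 0; heap: [0-2 ALLOC][3-21 FREE]
Op 2: a = realloc(a, 1) -> a = 0; heap: [0-0 ALLOC][1-21 FREE]
Op 3: free(a) -> (freed a); heap: [0-21 FREE]
Op 4: b = malloc(4) -> b = 0; heap: [0-3 ALLOC][4-21 FREE]
Op 5: b = realloc(b, 3) -> b = 0; heap: [0-2 ALLOC][3-21 FREE]
Op 6: free(b) -> (freed b); heap: [0-21 FREE]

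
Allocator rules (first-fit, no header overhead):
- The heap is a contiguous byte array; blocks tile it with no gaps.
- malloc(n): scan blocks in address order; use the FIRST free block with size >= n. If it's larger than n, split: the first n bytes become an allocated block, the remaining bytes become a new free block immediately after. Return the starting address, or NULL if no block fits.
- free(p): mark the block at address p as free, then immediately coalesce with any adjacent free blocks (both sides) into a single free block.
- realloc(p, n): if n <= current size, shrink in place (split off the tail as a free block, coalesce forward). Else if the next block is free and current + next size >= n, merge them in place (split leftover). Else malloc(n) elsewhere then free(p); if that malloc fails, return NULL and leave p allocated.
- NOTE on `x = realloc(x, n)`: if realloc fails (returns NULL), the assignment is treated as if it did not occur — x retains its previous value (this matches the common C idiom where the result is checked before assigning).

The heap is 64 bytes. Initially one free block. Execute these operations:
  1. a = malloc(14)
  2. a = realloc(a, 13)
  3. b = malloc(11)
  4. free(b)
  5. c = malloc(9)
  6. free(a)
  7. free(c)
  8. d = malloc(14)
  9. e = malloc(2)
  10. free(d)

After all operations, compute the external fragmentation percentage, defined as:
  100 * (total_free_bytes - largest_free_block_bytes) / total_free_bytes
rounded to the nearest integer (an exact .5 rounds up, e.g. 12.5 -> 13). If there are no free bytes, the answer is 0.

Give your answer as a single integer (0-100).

Op 1: a = malloc(14) -> a = 0; heap: [0-13 ALLOC][14-63 FREE]
Op 2: a = realloc(a, 13) -> a = 0; heap: [0-12 ALLOC][13-63 FREE]
Op 3: b = malloc(11) -> b = 13; heap: [0-12 ALLOC][13-23 ALLOC][24-63 FREE]
Op 4: free(b) -> (freed b); heap: [0-12 ALLOC][13-63 FREE]
Op 5: c = malloc(9) -> c = 13; heap: [0-12 ALLOC][13-21 ALLOC][22-63 FREE]
Op 6: free(a) -> (freed a); heap: [0-12 FREE][13-21 ALLOC][22-63 FREE]
Op 7: free(c) -> (freed c); heap: [0-63 FREE]
Op 8: d = malloc(14) -> d = 0; heap: [0-13 ALLOC][14-63 FREE]
Op 9: e = malloc(2) -> e = 14; heap: [0-13 ALLOC][14-15 ALLOC][16-63 FREE]
Op 10: free(d) -> (freed d); heap: [0-13 FREE][14-15 ALLOC][16-63 FREE]
Free blocks: [14 48] total_free=62 largest=48 -> 100*(62-48)/62 = 1400/62 ≈ 22.581 -> rounds to 23

Answer: 23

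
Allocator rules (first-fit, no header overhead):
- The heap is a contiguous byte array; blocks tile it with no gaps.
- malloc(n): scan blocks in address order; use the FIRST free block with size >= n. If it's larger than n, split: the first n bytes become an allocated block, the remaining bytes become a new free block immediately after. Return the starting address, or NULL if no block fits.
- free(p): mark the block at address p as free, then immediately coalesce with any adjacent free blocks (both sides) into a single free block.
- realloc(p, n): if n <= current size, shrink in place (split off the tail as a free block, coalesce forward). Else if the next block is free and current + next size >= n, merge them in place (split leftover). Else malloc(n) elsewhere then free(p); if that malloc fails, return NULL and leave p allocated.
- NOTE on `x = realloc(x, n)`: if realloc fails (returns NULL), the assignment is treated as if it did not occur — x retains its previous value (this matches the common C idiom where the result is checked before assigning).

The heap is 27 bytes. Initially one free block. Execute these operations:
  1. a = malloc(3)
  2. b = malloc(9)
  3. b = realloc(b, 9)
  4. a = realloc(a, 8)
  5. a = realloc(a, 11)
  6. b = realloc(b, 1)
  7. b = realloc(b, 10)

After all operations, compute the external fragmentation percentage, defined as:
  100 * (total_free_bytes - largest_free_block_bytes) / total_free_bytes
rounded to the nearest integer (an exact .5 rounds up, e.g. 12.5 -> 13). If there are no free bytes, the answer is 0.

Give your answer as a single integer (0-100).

Answer: 47

Derivation:
Op 1: a = malloc(3) -> a = 0; heap: [0-2 ALLOC][3-26 FREE]
Op 2: b = malloc(9) -> b = 3; heap: [0-2 ALLOC][3-11 ALLOC][12-26 FREE]
Op 3: b = realloc(b, 9) -> b = 3; heap: [0-2 ALLOC][3-11 ALLOC][12-26 FREE]
Op 4: a = realloc(a, 8) -> a = 12; heap: [0-2 FREE][3-11 ALLOC][12-19 ALLOC][20-26 FREE]
Op 5: a = realloc(a, 11) -> a = 12; heap: [0-2 FREE][3-11 ALLOC][12-22 ALLOC][23-26 FREE]
Op 6: b = realloc(b, 1) -> b = 3; heap: [0-2 FREE][3-3 ALLOC][4-11 FREE][12-22 ALLOC][23-26 FREE]
Op 7: b = realloc(b, 10) -> NULL (b unchanged); heap: [0-2 FREE][3-3 ALLOC][4-11 FREE][12-22 ALLOC][23-26 FREE]
Free blocks: [3 8 4] total_free=15 largest=8 -> 100*(15-8)/15 = 700/15 ≈ 46.667 -> rounds to 47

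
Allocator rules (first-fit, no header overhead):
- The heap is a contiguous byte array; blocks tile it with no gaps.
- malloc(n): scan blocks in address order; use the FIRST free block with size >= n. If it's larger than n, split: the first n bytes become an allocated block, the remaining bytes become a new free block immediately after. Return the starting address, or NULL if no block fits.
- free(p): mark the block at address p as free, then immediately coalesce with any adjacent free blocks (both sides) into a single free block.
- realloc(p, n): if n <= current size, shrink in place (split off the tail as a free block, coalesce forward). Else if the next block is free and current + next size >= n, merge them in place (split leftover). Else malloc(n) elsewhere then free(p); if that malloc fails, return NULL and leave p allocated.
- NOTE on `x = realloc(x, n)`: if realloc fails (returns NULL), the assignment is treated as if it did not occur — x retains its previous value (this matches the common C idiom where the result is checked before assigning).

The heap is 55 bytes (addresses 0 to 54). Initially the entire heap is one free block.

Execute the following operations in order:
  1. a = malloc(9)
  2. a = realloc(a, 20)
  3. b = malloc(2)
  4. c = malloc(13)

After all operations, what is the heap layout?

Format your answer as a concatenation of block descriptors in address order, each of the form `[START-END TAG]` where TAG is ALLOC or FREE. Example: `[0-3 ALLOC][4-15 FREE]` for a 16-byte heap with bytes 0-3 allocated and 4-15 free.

Answer: [0-19 ALLOC][20-21 ALLOC][22-34 ALLOC][35-54 FREE]

Derivation:
Op 1: a = malloc(9) -> a = 0; heap: [0-8 ALLOC][9-54 FREE]
Op 2: a = realloc(a, 20) -> a = 0; heap: [0-19 ALLOC][20-54 FREE]
Op 3: b = malloc(2) -> b = 20; heap: [0-19 ALLOC][20-21 ALLOC][22-54 FREE]
Op 4: c = malloc(13) -> c = 22; heap: [0-19 ALLOC][20-21 ALLOC][22-34 ALLOC][35-54 FREE]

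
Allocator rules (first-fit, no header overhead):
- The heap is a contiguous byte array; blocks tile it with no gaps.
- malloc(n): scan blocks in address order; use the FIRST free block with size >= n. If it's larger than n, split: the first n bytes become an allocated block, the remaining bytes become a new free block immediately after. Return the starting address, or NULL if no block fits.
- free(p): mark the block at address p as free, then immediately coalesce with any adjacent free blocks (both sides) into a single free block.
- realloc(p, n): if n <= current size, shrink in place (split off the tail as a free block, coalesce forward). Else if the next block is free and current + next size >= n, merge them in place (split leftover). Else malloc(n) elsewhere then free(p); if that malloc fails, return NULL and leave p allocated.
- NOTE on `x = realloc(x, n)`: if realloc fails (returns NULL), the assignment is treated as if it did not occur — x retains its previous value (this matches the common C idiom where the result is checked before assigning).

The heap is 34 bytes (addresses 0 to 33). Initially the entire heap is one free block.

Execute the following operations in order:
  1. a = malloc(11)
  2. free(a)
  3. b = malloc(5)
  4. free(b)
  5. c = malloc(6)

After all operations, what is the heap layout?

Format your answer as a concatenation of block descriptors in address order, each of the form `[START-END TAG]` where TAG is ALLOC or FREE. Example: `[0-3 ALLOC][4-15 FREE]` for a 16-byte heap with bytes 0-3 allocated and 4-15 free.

Answer: [0-5 ALLOC][6-33 FREE]

Derivation:
Op 1: a = malloc(11) -> a = 0; heap: [0-10 ALLOC][11-33 FREE]
Op 2: free(a) -> (freed a); heap: [0-33 FREE]
Op 3: b = malloc(5) -> b = 0; heap: [0-4 ALLOC][5-33 FREE]
Op 4: free(b) -> (freed b); heap: [0-33 FREE]
Op 5: c = malloc(6) -> c = 0; heap: [0-5 ALLOC][6-33 FREE]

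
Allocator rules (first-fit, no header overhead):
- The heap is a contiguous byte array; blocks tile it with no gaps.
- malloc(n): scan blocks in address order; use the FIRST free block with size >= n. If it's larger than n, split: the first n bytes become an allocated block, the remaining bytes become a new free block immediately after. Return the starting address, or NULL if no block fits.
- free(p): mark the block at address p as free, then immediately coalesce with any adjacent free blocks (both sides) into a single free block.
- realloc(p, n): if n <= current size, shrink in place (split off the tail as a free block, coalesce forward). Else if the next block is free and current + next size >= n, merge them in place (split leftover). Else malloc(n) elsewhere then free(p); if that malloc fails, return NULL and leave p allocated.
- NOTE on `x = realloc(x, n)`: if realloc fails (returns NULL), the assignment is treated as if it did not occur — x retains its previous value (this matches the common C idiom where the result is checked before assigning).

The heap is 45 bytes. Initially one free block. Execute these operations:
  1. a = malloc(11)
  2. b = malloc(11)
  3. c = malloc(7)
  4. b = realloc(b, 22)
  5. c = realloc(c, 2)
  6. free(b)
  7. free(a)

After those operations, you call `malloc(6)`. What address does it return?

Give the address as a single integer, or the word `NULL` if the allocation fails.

Op 1: a = malloc(11) -> a = 0; heap: [0-10 ALLOC][11-44 FREE]
Op 2: b = malloc(11) -> b = 11; heap: [0-10 ALLOC][11-21 ALLOC][22-44 FREE]
Op 3: c = malloc(7) -> c = 22; heap: [0-10 ALLOC][11-21 ALLOC][22-28 ALLOC][29-44 FREE]
Op 4: b = realloc(b, 22) -> NULL (b unchanged); heap: [0-10 ALLOC][11-21 ALLOC][22-28 ALLOC][29-44 FREE]
Op 5: c = realloc(c, 2) -> c = 22; heap: [0-10 ALLOC][11-21 ALLOC][22-23 ALLOC][24-44 FREE]
Op 6: free(b) -> (freed b); heap: [0-10 ALLOC][11-21 FREE][22-23 ALLOC][24-44 FREE]
Op 7: free(a) -> (freed a); heap: [0-21 FREE][22-23 ALLOC][24-44 FREE]
malloc(6): first-fit scan over [0-21 FREE][22-23 ALLOC][24-44 FREE] -> 0

Answer: 0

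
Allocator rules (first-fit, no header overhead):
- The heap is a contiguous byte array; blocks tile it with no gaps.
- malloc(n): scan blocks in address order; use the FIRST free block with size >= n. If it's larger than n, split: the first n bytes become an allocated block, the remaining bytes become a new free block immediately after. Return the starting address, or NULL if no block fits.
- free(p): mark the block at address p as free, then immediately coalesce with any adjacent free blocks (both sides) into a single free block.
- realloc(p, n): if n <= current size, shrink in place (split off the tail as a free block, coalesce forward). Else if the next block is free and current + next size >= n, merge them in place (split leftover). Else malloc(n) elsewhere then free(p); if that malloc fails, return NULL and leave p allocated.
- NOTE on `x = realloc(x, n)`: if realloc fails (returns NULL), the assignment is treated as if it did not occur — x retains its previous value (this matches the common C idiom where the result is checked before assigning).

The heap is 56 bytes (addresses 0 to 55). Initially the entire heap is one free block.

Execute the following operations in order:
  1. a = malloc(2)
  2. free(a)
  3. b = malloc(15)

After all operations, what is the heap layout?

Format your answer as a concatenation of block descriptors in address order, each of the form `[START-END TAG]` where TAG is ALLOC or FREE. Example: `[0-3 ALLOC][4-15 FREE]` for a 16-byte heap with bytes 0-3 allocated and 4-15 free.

Answer: [0-14 ALLOC][15-55 FREE]

Derivation:
Op 1: a = malloc(2) -> a = 0; heap: [0-1 ALLOC][2-55 FREE]
Op 2: free(a) -> (freed a); heap: [0-55 FREE]
Op 3: b = malloc(15) -> b = 0; heap: [0-14 ALLOC][15-55 FREE]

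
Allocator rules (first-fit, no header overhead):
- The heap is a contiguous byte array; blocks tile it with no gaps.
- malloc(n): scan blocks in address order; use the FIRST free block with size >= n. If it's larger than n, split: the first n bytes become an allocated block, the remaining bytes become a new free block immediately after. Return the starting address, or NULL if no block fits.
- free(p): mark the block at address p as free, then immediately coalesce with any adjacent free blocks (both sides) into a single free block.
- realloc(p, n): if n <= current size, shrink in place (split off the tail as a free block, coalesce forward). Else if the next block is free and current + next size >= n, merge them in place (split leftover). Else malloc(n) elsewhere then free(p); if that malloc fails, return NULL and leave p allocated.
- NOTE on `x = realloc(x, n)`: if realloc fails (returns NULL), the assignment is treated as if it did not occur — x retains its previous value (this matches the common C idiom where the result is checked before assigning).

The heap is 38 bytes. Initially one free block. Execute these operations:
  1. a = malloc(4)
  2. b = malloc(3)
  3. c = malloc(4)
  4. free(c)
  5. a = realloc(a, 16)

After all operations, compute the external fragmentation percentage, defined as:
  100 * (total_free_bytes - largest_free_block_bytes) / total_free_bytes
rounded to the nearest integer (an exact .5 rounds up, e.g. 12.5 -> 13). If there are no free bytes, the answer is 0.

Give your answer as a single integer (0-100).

Op 1: a = malloc(4) -> a = 0; heap: [0-3 ALLOC][4-37 FREE]
Op 2: b = malloc(3) -> b = 4; heap: [0-3 ALLOC][4-6 ALLOC][7-37 FREE]
Op 3: c = malloc(4) -> c = 7; heap: [0-3 ALLOC][4-6 ALLOC][7-10 ALLOC][11-37 FREE]
Op 4: free(c) -> (freed c); heap: [0-3 ALLOC][4-6 ALLOC][7-37 FREE]
Op 5: a = realloc(a, 16) -> a = 7; heap: [0-3 FREE][4-6 ALLOC][7-22 ALLOC][23-37 FREE]
Free blocks: [4 15] total_free=19 largest=15 -> 100*(19-15)/19 = 400/19 ≈ 21.053 -> rounds to 21

Answer: 21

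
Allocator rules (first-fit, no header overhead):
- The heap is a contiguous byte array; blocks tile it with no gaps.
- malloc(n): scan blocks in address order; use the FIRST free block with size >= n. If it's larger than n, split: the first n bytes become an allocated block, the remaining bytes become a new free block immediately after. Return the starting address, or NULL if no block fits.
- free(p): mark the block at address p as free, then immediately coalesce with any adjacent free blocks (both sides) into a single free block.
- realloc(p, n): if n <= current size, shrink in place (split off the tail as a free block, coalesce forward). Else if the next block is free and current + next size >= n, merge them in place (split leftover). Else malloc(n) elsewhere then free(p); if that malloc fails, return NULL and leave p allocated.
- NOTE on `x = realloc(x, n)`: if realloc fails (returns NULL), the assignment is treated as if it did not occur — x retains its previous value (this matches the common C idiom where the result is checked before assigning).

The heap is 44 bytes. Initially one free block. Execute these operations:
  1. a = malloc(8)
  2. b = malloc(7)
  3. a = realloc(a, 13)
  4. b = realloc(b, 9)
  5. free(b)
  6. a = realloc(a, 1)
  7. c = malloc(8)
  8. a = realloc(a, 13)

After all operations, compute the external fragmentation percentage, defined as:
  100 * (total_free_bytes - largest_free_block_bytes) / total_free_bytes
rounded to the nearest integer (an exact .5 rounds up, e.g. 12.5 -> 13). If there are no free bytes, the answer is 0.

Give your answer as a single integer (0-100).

Answer: 30

Derivation:
Op 1: a = malloc(8) -> a = 0; heap: [0-7 ALLOC][8-43 FREE]
Op 2: b = malloc(7) -> b = 8; heap: [0-7 ALLOC][8-14 ALLOC][15-43 FREE]
Op 3: a = realloc(a, 13) -> a = 15; heap: [0-7 FREE][8-14 ALLOC][15-27 ALLOC][28-43 FREE]
Op 4: b = realloc(b, 9) -> b = 28; heap: [0-14 FREE][15-27 ALLOC][28-36 ALLOC][37-43 FREE]
Op 5: free(b) -> (freed b); heap: [0-14 FREE][15-27 ALLOC][28-43 FREE]
Op 6: a = realloc(a, 1) -> a = 15; heap: [0-14 FREE][15-15 ALLOC][16-43 FREE]
Op 7: c = malloc(8) -> c = 0; heap: [0-7 ALLOC][8-14 FREE][15-15 ALLOC][16-43 FREE]
Op 8: a = realloc(a, 13) -> a = 15; heap: [0-7 ALLOC][8-14 FREE][15-27 ALLOC][28-43 FREE]
Free blocks: [7 16] total_free=23 largest=16 -> 100*(23-16)/23 = 700/23 ≈ 30.435 -> rounds to 30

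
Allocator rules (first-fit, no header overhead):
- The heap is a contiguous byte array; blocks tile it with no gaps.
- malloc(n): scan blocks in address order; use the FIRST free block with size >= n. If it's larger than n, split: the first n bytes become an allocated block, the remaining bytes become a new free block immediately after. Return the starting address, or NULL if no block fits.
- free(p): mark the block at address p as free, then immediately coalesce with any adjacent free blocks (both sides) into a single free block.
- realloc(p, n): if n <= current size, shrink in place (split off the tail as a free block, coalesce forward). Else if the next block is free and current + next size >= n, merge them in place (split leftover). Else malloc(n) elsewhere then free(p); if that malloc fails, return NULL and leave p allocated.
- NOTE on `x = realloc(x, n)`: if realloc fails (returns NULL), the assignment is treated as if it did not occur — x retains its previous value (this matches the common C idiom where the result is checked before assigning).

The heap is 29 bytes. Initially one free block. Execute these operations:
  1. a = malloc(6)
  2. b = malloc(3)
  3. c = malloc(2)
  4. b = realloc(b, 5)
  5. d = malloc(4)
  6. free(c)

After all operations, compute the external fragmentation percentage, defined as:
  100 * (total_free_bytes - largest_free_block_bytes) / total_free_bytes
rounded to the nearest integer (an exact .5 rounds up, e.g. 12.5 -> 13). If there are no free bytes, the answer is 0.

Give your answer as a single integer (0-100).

Answer: 36

Derivation:
Op 1: a = malloc(6) -> a = 0; heap: [0-5 ALLOC][6-28 FREE]
Op 2: b = malloc(3) -> b = 6; heap: [0-5 ALLOC][6-8 ALLOC][9-28 FREE]
Op 3: c = malloc(2) -> c = 9; heap: [0-5 ALLOC][6-8 ALLOC][9-10 ALLOC][11-28 FREE]
Op 4: b = realloc(b, 5) -> b = 11; heap: [0-5 ALLOC][6-8 FREE][9-10 ALLOC][11-15 ALLOC][16-28 FREE]
Op 5: d = malloc(4) -> d = 16; heap: [0-5 ALLOC][6-8 FREE][9-10 ALLOC][11-15 ALLOC][16-19 ALLOC][20-28 FREE]
Op 6: free(c) -> (freed c); heap: [0-5 ALLOC][6-10 FREE][11-15 ALLOC][16-19 ALLOC][20-28 FREE]
Free blocks: [5 9] total_free=14 largest=9 -> 100*(14-9)/14 = 500/14 ≈ 35.714 -> rounds to 36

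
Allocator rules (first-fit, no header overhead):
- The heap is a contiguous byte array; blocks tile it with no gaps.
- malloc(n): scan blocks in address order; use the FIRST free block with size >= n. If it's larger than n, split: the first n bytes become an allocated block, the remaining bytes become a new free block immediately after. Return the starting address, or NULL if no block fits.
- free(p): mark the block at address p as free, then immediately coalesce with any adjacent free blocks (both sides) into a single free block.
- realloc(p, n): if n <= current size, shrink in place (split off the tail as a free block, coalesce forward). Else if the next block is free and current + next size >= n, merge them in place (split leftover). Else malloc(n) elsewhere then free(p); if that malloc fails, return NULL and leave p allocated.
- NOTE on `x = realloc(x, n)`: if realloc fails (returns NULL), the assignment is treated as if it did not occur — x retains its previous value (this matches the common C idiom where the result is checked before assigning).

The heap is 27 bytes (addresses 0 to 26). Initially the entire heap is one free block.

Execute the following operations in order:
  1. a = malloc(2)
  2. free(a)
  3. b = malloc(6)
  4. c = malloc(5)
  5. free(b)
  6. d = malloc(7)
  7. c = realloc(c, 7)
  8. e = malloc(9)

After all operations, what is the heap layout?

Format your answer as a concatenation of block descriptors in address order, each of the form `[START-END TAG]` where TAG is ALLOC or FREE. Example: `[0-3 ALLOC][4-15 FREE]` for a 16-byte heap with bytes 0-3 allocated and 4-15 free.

Op 1: a = malloc(2) -> a = 0; heap: [0-1 ALLOC][2-26 FREE]
Op 2: free(a) -> (freed a); heap: [0-26 FREE]
Op 3: b = malloc(6) -> b = 0; heap: [0-5 ALLOC][6-26 FREE]
Op 4: c = malloc(5) -> c = 6; heap: [0-5 ALLOC][6-10 ALLOC][11-26 FREE]
Op 5: free(b) -> (freed b); heap: [0-5 FREE][6-10 ALLOC][11-26 FREE]
Op 6: d = malloc(7) -> d = 11; heap: [0-5 FREE][6-10 ALLOC][11-17 ALLOC][18-26 FREE]
Op 7: c = realloc(c, 7) -> c = 18; heap: [0-10 FREE][11-17 ALLOC][18-24 ALLOC][25-26 FREE]
Op 8: e = malloc(9) -> e = 0; heap: [0-8 ALLOC][9-10 FREE][11-17 ALLOC][18-24 ALLOC][25-26 FREE]

Answer: [0-8 ALLOC][9-10 FREE][11-17 ALLOC][18-24 ALLOC][25-26 FREE]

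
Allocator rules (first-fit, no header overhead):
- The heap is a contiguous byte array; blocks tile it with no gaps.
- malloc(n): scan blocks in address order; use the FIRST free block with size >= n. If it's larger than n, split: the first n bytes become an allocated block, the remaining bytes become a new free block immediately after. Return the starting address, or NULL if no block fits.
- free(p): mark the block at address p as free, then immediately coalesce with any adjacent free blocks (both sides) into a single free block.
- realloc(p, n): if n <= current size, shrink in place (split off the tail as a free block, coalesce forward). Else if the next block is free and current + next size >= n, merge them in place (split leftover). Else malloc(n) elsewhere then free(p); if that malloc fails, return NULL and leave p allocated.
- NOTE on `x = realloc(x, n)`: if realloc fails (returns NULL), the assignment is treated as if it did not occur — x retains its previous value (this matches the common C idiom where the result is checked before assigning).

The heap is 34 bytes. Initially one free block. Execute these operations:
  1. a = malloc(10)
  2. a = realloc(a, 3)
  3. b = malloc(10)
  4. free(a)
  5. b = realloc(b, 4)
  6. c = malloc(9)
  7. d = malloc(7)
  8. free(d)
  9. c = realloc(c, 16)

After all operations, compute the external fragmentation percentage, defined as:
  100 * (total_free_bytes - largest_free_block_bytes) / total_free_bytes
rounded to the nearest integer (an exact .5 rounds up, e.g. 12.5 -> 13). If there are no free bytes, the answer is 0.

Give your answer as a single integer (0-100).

Answer: 21

Derivation:
Op 1: a = malloc(10) -> a = 0; heap: [0-9 ALLOC][10-33 FREE]
Op 2: a = realloc(a, 3) -> a = 0; heap: [0-2 ALLOC][3-33 FREE]
Op 3: b = malloc(10) -> b = 3; heap: [0-2 ALLOC][3-12 ALLOC][13-33 FREE]
Op 4: free(a) -> (freed a); heap: [0-2 FREE][3-12 ALLOC][13-33 FREE]
Op 5: b = realloc(b, 4) -> b = 3; heap: [0-2 FREE][3-6 ALLOC][7-33 FREE]
Op 6: c = malloc(9) -> c = 7; heap: [0-2 FREE][3-6 ALLOC][7-15 ALLOC][16-33 FREE]
Op 7: d = malloc(7) -> d = 16; heap: [0-2 FREE][3-6 ALLOC][7-15 ALLOC][16-22 ALLOC][23-33 FREE]
Op 8: free(d) -> (freed d); heap: [0-2 FREE][3-6 ALLOC][7-15 ALLOC][16-33 FREE]
Op 9: c = realloc(c, 16) -> c = 7; heap: [0-2 FREE][3-6 ALLOC][7-22 ALLOC][23-33 FREE]
Free blocks: [3 11] total_free=14 largest=11 -> 100*(14-11)/14 = 300/14 ≈ 21.429 -> rounds to 21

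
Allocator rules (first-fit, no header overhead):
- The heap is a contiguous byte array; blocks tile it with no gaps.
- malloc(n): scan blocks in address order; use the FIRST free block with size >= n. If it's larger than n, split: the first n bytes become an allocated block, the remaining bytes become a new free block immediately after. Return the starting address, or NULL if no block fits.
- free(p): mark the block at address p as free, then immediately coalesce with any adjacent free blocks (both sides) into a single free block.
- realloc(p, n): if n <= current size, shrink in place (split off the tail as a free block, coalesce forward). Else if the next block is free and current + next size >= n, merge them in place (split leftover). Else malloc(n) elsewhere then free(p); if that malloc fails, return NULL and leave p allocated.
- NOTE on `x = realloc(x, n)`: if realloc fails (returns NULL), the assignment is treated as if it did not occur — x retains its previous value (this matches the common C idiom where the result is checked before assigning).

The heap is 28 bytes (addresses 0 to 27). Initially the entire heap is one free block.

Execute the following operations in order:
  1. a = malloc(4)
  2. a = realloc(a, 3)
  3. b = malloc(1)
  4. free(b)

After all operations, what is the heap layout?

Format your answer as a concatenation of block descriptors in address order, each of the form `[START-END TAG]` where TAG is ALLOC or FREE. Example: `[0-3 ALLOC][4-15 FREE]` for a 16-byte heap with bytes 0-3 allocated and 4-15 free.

Answer: [0-2 ALLOC][3-27 FREE]

Derivation:
Op 1: a = malloc(4) -> a = 0; heap: [0-3 ALLOC][4-27 FREE]
Op 2: a = realloc(a, 3) -> a = 0; heap: [0-2 ALLOC][3-27 FREE]
Op 3: b = malloc(1) -> b = 3; heap: [0-2 ALLOC][3-3 ALLOC][4-27 FREE]
Op 4: free(b) -> (freed b); heap: [0-2 ALLOC][3-27 FREE]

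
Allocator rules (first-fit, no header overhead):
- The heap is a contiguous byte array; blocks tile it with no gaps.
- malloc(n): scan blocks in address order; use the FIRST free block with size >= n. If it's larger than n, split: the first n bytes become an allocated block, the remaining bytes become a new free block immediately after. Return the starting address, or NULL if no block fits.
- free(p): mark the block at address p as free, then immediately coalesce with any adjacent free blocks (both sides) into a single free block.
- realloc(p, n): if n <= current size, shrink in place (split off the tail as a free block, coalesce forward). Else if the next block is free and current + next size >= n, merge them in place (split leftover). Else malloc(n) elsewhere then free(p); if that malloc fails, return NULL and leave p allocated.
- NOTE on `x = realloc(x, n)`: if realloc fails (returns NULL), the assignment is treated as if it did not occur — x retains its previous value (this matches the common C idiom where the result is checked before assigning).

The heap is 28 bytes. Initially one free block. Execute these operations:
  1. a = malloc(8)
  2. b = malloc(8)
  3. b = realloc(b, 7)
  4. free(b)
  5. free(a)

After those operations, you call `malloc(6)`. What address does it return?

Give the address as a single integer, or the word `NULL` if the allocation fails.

Op 1: a = malloc(8) -> a = 0; heap: [0-7 ALLOC][8-27 FREE]
Op 2: b = malloc(8) -> b = 8; heap: [0-7 ALLOC][8-15 ALLOC][16-27 FREE]
Op 3: b = realloc(b, 7) -> b = 8; heap: [0-7 ALLOC][8-14 ALLOC][15-27 FREE]
Op 4: free(b) -> (freed b); heap: [0-7 ALLOC][8-27 FREE]
Op 5: free(a) -> (freed a); heap: [0-27 FREE]
malloc(6): first-fit scan over [0-27 FREE] -> 0

Answer: 0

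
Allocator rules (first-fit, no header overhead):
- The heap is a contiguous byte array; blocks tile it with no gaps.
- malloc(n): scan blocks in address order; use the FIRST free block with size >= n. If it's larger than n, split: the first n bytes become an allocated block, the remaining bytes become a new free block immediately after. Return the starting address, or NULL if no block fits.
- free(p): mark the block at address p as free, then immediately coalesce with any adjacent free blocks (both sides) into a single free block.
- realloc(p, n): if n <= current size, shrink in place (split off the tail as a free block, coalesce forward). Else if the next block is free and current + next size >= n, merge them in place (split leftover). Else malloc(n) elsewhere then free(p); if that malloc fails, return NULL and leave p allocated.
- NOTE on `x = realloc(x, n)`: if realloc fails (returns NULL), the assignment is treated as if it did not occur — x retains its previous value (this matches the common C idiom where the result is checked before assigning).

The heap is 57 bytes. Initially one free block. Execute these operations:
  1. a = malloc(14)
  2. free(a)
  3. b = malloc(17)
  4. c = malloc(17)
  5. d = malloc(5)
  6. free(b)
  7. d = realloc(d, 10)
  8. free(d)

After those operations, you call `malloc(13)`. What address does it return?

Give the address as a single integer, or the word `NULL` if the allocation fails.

Op 1: a = malloc(14) -> a = 0; heap: [0-13 ALLOC][14-56 FREE]
Op 2: free(a) -> (freed a); heap: [0-56 FREE]
Op 3: b = malloc(17) -> b = 0; heap: [0-16 ALLOC][17-56 FREE]
Op 4: c = malloc(17) -> c = 17; heap: [0-16 ALLOC][17-33 ALLOC][34-56 FREE]
Op 5: d = malloc(5) -> d = 34; heap: [0-16 ALLOC][17-33 ALLOC][34-38 ALLOC][39-56 FREE]
Op 6: free(b) -> (freed b); heap: [0-16 FREE][17-33 ALLOC][34-38 ALLOC][39-56 FREE]
Op 7: d = realloc(d, 10) -> d = 34; heap: [0-16 FREE][17-33 ALLOC][34-43 ALLOC][44-56 FREE]
Op 8: free(d) -> (freed d); heap: [0-16 FREE][17-33 ALLOC][34-56 FREE]
malloc(13): first-fit scan over [0-16 FREE][17-33 ALLOC][34-56 FREE] -> 0

Answer: 0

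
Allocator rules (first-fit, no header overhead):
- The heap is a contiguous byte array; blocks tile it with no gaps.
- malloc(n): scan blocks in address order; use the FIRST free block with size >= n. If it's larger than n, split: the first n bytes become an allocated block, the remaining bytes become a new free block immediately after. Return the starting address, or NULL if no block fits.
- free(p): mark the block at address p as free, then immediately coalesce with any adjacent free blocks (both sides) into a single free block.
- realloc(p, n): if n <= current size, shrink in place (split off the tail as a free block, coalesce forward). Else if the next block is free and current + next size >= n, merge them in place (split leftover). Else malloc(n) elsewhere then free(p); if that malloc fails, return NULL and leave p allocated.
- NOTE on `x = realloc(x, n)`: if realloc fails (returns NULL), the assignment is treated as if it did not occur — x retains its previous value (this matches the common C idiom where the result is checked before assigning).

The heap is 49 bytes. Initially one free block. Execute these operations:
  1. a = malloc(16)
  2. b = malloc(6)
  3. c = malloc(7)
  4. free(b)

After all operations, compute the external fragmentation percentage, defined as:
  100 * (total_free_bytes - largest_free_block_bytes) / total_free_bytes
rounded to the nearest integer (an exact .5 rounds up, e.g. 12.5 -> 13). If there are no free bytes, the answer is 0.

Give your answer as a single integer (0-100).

Op 1: a = malloc(16) -> a = 0; heap: [0-15 ALLOC][16-48 FREE]
Op 2: b = malloc(6) -> b = 16; heap: [0-15 ALLOC][16-21 ALLOC][22-48 FREE]
Op 3: c = malloc(7) -> c = 22; heap: [0-15 ALLOC][16-21 ALLOC][22-28 ALLOC][29-48 FREE]
Op 4: free(b) -> (freed b); heap: [0-15 ALLOC][16-21 FREE][22-28 ALLOC][29-48 FREE]
Free blocks: [6 20] total_free=26 largest=20 -> 100*(26-20)/26 = 600/26 ≈ 23.077 -> rounds to 23

Answer: 23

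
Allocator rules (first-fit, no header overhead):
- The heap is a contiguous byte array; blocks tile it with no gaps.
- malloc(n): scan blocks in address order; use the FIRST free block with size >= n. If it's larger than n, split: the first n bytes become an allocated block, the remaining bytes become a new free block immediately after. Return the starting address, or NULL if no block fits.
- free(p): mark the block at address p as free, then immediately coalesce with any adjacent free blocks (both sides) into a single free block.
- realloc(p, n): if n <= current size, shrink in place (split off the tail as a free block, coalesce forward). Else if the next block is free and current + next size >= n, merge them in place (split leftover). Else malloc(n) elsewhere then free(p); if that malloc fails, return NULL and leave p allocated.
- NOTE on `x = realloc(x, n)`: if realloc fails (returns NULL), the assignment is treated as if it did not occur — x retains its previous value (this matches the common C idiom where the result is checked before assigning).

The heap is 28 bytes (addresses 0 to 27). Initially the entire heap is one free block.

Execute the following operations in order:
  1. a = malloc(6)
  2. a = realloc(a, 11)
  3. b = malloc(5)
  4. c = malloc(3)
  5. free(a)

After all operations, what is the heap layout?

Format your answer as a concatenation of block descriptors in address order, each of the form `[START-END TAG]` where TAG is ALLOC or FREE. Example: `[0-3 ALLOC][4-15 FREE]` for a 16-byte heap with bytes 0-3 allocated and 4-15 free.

Op 1: a = malloc(6) -> a = 0; heap: [0-5 ALLOC][6-27 FREE]
Op 2: a = realloc(a, 11) -> a = 0; heap: [0-10 ALLOC][11-27 FREE]
Op 3: b = malloc(5) -> b = 11; heap: [0-10 ALLOC][11-15 ALLOC][16-27 FREE]
Op 4: c = malloc(3) -> c = 16; heap: [0-10 ALLOC][11-15 ALLOC][16-18 ALLOC][19-27 FREE]
Op 5: free(a) -> (freed a); heap: [0-10 FREE][11-15 ALLOC][16-18 ALLOC][19-27 FREE]

Answer: [0-10 FREE][11-15 ALLOC][16-18 ALLOC][19-27 FREE]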